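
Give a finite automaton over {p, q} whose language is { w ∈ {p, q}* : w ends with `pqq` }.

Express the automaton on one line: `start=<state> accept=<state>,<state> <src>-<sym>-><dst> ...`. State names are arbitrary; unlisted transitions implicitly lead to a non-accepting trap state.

start=s0 accept=s3 s0-p->s1 s0-q->s0 s1-p->s1 s1-q->s2 s2-p->s1 s2-q->s3 s3-p->s1 s3-q->s0

Let each state record the length of the longest suffix of the input read so far that is also a prefix of `pqq`. s1 means the last symbol is `p`; s2 means the last 2 symbols are `pq`; s3 means the last 3 symbols are `pqq`. Accept only at s3, where the string currently ends in `pqq`.
        p   q  
>  s0   s1  s0 
   s1   s1  s2 
   s2   s1  s3 
 * s3   s1  s0 
(> = start, * = accepting)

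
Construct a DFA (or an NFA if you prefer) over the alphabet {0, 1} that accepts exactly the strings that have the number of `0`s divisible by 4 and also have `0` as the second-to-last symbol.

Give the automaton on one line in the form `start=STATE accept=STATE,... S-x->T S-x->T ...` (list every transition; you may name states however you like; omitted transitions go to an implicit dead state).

start=s0 accept=s11,s16 s0-0->s1 s0-1->s2 s1-0->s3 s1-1->s4 s2-0->s5 s2-1->s6 s3-0->s7 s3-1->s8 s4-0->s9 s4-1->s10 s5-0->s3 s5-1->s4 s6-0->s5 s6-1->s6 s7-0->s11 s7-1->s12 s8-0->s13 s8-1->s14 s9-0->s7 s9-1->s8 s10-0->s9 s10-1->s10 s11-0->s15 s11-1->s16 s12-0->s17 s12-1->s18 s13-0->s11 s13-1->s12 s14-0->s13 s14-1->s14 s15-0->s3 s15-1->s4 s16-0->s5 s16-1->s6 s17-0->s15 s17-1->s16 s18-0->s17 s18-1->s18

Build one automaton per condition and run them in lockstep. The first has 4 states tracking the count of `0`s modulo 4; the second has 7 states tracking the last 2 symbols read. A product state is a pair (one from each), accepting exactly when both do.
A 19-state machine:
          0    1  
>  s0     s1   s2 
   s1     s3   s4 
   s2     s5   s6 
   s3     s7   s8 
   s4     s9  s10 
   s5     s3   s4 
   s6     s5   s6 
   s7    s11  s12 
   s8    s13  s14 
   s9     s7   s8 
   s10    s9  s10 
 * s11   s15  s16 
   s12   s17  s18 
   s13   s11  s12 
   s14   s13  s14 
   s15    s3   s4 
 * s16    s5   s6 
   s17   s15  s16 
   s18   s17  s18 
(> = start, * = accepting)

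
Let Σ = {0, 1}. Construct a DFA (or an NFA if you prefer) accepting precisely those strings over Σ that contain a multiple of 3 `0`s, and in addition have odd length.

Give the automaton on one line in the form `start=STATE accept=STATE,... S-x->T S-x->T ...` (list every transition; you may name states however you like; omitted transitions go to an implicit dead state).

start=S0 accept=S2 S0-0->S1 S0-1->S2 S1-0->S3 S1-1->S4 S2-0->S4 S2-1->S0 S3-0->S2 S3-1->S5 S4-0->S5 S4-1->S1 S5-0->S0 S5-1->S3

Build one automaton per condition and run them in lockstep. The first has 3 states tracking the count of `0`s modulo 3; the second has 2 states tracking the input length modulo 2. A product state is a pair (one from each), accepting exactly when both do.
        0   1  
>  S0   S1  S2 
   S1   S3  S4 
 * S2   S4  S0 
   S3   S2  S5 
   S4   S5  S1 
   S5   S0  S3 
(> = start, * = accepting)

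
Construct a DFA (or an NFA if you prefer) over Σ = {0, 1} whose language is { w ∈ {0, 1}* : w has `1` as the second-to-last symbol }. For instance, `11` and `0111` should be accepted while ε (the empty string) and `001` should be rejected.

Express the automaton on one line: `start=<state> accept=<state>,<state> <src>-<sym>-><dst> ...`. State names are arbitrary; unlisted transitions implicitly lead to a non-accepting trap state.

start=q0 accept=q5,q6 q0-0->q1 q0-1->q2 q1-0->q3 q1-1->q4 q2-0->q5 q2-1->q6 q3-0->q3 q3-1->q4 q4-0->q5 q4-1->q6 q5-0->q3 q5-1->q4 q6-0->q5 q6-1->q6

Because acceptance depends on a position counted from the end, the machine has to buffer the most recent 2 symbols. Make each state the string of the last up-to-2 symbols read; on input `x` shift the window left and append `x`. Accept when the buffered window has length 2 and begins with `1`.
        0   1  
>  q0   q1  q2 
   q1   q3  q4 
   q2   q5  q6 
   q3   q3  q4 
   q4   q5  q6 
 * q5   q3  q4 
 * q6   q5  q6 
(> = start, * = accepting)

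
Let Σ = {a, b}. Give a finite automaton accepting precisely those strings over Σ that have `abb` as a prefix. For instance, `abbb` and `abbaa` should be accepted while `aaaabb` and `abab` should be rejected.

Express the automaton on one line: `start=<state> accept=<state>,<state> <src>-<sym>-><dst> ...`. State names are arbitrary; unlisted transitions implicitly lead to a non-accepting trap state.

Check the first 3 symbols one by one: q0 through q2 record how many have matched `abb` so far; any wrong symbol goes to the dead state q4. After all 3 match we enter the accepting sink q3.
With 5 states:
        a   b  
>  q0   q1  q4 
   q1   q4  q2 
   q2   q4  q3 
 * q3   q3  q3 
   q4   q4  q4 
(> = start, * = accepting)

start=q0 accept=q3 q0-a->q1 q0-b->q4 q1-a->q4 q1-b->q2 q2-a->q4 q2-b->q3 q3-a->q3 q3-b->q3 q4-a->q4 q4-b->q4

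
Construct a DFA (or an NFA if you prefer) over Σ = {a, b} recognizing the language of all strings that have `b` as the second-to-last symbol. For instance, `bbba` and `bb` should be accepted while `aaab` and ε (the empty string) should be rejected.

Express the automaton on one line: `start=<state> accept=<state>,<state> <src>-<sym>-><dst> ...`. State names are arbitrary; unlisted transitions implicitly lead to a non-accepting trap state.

A DFA must remember the last 2 symbols (since which symbol is second-to-last isn't known until the input ends). Use one state per possible window of the last ≤2 symbols; accept from those whose window starts with `b`.
        a   b  
>  q0   q1  q2 
   q1   q3  q4 
   q2   q5  q6 
   q3   q3  q4 
   q4   q5  q6 
 * q5   q3  q4 
 * q6   q5  q6 
(> = start, * = accepting)

start=q0 accept=q5,q6 q0-a->q1 q0-b->q2 q1-a->q3 q1-b->q4 q2-a->q5 q2-b->q6 q3-a->q3 q3-b->q4 q4-a->q5 q4-b->q6 q5-a->q3 q5-b->q4 q6-a->q5 q6-b->q6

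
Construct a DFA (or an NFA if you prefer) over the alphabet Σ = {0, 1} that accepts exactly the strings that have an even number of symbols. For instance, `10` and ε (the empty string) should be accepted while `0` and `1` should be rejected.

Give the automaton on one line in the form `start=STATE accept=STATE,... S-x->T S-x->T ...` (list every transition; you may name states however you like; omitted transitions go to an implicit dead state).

Count input length modulo 2: every symbol advances one step around the cycle A → B → A. Accept at A.
2 states suffice.
       0  1 
>* A   B  B 
   B   A  A 
(> = start, * = accepting)

start=A accept=A A-0->B A-1->B B-0->A B-1->A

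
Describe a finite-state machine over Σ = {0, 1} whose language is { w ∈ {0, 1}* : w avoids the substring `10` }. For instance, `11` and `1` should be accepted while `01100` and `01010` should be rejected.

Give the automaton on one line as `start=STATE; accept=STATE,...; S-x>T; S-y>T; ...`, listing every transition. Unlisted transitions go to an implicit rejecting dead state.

start=A; accept=A,B; A-0>A; A-1>B; B-0>C; B-1>B; C-0>C; C-1>C

This is the complement of 'contains `10`'. Use the same substring-matching states — A through C holding how much of `10` has just been matched — but flip the accepting set: everything except the trap C accepts.
3 states suffice.
       0  1 
>* A   A  B 
 * B   C  B 
   C   C  C 
(> = start, * = accepting)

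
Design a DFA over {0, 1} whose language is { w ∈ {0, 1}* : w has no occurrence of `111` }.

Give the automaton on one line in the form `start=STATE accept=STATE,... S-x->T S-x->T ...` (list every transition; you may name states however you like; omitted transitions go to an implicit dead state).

This is the complement of 'contains `111`'. Use the same substring-matching states — s0 through s3 holding how much of `111` has just been matched — but flip the accepting set: everything except the trap s3 accepts.
        0   1  
>* s0   s0  s1 
 * s1   s0  s2 
 * s2   s0  s3 
   s3   s3  s3 
(> = start, * = accepting)

start=s0 accept=s0,s1,s2 s0-0->s0 s0-1->s1 s1-0->s0 s1-1->s2 s2-0->s0 s2-1->s3 s3-0->s3 s3-1->s3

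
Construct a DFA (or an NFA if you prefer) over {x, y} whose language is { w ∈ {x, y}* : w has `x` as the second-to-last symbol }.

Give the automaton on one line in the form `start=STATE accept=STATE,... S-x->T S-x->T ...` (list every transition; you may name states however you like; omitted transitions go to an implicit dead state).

Because acceptance depends on a position counted from the end, the machine has to buffer the most recent 2 symbols. Make each state the string of the last up-to-2 symbols read; on input `x` shift the window left and append `x`. Accept when the buffered window has length 2 and begins with `x`.
        x   y  
>  q0   q1  q2 
   q1   q3  q4 
   q2   q5  q6 
 * q3   q3  q4 
 * q4   q5  q6 
   q5   q3  q4 
   q6   q5  q6 
(> = start, * = accepting)

start=q0 accept=q3,q4 q0-x->q1 q0-y->q2 q1-x->q3 q1-y->q4 q2-x->q5 q2-y->q6 q3-x->q3 q3-y->q4 q4-x->q5 q4-y->q6 q5-x->q3 q5-y->q4 q6-x->q5 q6-y->q6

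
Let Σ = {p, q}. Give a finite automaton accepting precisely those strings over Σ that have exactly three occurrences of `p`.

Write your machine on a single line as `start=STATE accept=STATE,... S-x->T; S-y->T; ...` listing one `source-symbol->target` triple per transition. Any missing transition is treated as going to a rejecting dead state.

Only the number of `p`s matters, and only up to 4. Make a chain S0 → S1 → S2 → S3 → S4 advanced by each `p` (with S4 absorbing); every other symbol self-loops. The accepting set is {S3}.
With 5 states:
        p   q  
>  S0   S1  S0 
   S1   S2  S1 
   S2   S3  S2 
 * S3   S4  S3 
   S4   S4  S4 
(> = start, * = accepting)

start=S0; accept=S3; S0-p->S1; S0-q->S0; S1-p->S2; S1-q->S1; S2-p->S3; S2-q->S2; S3-p->S4; S3-q->S3; S4-p->S4; S4-q->S4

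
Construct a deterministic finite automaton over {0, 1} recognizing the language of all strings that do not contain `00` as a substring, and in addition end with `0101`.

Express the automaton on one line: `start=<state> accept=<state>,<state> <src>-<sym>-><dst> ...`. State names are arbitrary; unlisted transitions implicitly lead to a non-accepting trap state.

start=s0 accept=s8 s0-0->s1 s0-1->s0 s1-0->s2 s1-1->s3 s2-0->s2 s2-1->s4 s3-0->s5 s3-1->s0 s4-0->s6 s4-1->s7 s5-0->s2 s5-1->s8 s6-0->s2 s6-1->s9 s7-0->s2 s7-1->s7 s8-0->s5 s8-1->s0 s9-0->s6 s9-1->s7

Build one automaton per condition and run them in lockstep. The first has 3 states tracking partial matches of the forbidden pattern `00`; the second has 5 states tracking how much of the suffix `0101` has currently been matched. A product state is a pair (one from each), accepting exactly when both do.
A 10-state machine:
        0   1  
>  s0   s1  s0 
   s1   s2  s3 
   s2   s2  s4 
   s3   s5  s0 
   s4   s6  s7 
   s5   s2  s8 
   s6   s2  s9 
   s7   s2  s7 
 * s8   s5  s0 
   s9   s6  s7 
(> = start, * = accepting)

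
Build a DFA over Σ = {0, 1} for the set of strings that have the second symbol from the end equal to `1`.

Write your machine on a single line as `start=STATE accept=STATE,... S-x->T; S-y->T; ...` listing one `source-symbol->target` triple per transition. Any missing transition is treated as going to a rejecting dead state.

A DFA must remember the last 2 symbols (since which symbol is second-to-last isn't known until the input ends). Use one state per possible window of the last ≤2 symbols; accept from those whose window starts with `1`.
A 7-state machine:
        0   1  
>  q0   q1  q2 
   q1   q3  q4 
   q2   q5  q6 
   q3   q3  q4 
   q4   q5  q6 
 * q5   q3  q4 
 * q6   q5  q6 
(> = start, * = accepting)

start=q0; accept=q5,q6; q0-0->q1; q0-1->q2; q1-0->q3; q1-1->q4; q2-0->q5; q2-1->q6; q3-0->q3; q3-1->q4; q4-0->q5; q4-1->q6; q5-0->q3; q5-1->q4; q6-0->q5; q6-1->q6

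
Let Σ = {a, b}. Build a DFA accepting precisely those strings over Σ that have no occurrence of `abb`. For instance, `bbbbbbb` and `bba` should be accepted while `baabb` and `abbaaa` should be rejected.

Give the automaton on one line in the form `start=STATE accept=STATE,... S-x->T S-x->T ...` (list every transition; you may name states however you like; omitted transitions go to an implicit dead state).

This is the complement of 'contains `abb`'. Use the same substring-matching states — q0 through q3 holding how much of `abb` has just been matched — but flip the accepting set: everything except the trap q3 accepts.
With 4 states:
        a   b  
>* q0   q1  q0 
 * q1   q1  q2 
 * q2   q1  q3 
   q3   q3  q3 
(> = start, * = accepting)

start=q0 accept=q0,q1,q2 q0-a->q1 q0-b->q0 q1-a->q1 q1-b->q2 q2-a->q1 q2-b->q3 q3-a->q3 q3-b->q3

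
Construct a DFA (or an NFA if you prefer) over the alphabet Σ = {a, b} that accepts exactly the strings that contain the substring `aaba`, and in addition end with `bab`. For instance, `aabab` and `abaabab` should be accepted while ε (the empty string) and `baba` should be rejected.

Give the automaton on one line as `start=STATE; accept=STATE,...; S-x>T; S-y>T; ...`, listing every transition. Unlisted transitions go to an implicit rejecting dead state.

start=s0; accept=s9; s0-a>s1; s0-b>s2; s1-a>s3; s1-b>s2; s2-a>s4; s2-b>s2; s3-a>s3; s3-b>s5; s4-a>s3; s4-b>s6; s5-a>s7; s5-b>s2; s6-a>s4; s6-b>s2; s7-a>s8; s7-b>s9; s8-a>s8; s8-b>s10; s9-a>s7; s9-b>s10; s10-a>s7; s10-b>s10

Run two small machines in parallel and take their product. The first has 5 states tracking whether and how much of `aaba` has been seen; the second has 4 states tracking how much of the suffix `bab` has currently been matched. A product state is a pair (one from each), accepting exactly when both do.
An 11-state machine:
          a    b  
>  s0     s1   s2 
   s1     s3   s2 
   s2     s4   s2 
   s3     s3   s5 
   s4     s3   s6 
   s5     s7   s2 
   s6     s4   s2 
   s7     s8   s9 
   s8     s8  s10 
 * s9     s7  s10 
   s10    s7  s10 
(> = start, * = accepting)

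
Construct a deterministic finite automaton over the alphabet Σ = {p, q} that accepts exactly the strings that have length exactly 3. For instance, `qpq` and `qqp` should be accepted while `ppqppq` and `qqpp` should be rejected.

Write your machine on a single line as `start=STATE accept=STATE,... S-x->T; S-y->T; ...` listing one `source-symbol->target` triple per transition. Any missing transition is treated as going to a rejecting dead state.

start=s0; accept=s3; s0-p->s1; s0-q->s1; s1-p->s2; s1-q->s2; s2-p->s3; s2-q->s3; s3-p->s4; s3-q->s4; s4-p->s4; s4-q->s4

Count input length up to 4: every symbol moves from s0 toward s4, which means 'more than 3' and absorbs. Accept from {s3}.
A 5-state machine:
        p   q  
>  s0   s1  s1 
   s1   s2  s2 
   s2   s3  s3 
 * s3   s4  s4 
   s4   s4  s4 
(> = start, * = accepting)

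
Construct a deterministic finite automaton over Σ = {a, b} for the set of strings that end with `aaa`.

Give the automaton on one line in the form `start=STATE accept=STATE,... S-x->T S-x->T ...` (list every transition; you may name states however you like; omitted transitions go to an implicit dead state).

start=s0 accept=s3 s0-a->s1 s0-b->s0 s1-a->s2 s1-b->s0 s2-a->s3 s2-b->s0 s3-a->s3 s3-b->s0

Remember how much of `aaa` the current input suffix matches. State s0 means no match yet; s1 means the last symbol is `a`; s2 means the last 2 symbols are `aa`; s3 means the last 3 symbols are `aaa`. Only s3 accepts. On a mismatch, fall back to the longest proper suffix that is still a prefix of `aaa`.
With 4 states:
        a   b  
>  s0   s1  s0 
   s1   s2  s0 
   s2   s3  s0 
 * s3   s3  s0 
(> = start, * = accepting)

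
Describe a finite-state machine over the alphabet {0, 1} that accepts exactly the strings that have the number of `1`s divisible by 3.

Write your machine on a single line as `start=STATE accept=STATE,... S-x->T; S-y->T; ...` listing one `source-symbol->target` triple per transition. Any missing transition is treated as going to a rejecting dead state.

The only thing that matters is how many `1`s have appeared, reduced mod 3. Use one state per residue: s0 for 0, …, s2 for 2. Reading `1` moves to the next residue; anything else stays put. s0 is accepting.
A 3-state machine:
        0   1  
>* s0   s0  s1 
   s1   s1  s2 
   s2   s2  s0 
(> = start, * = accepting)

start=s0; accept=s0; s0-0->s0; s0-1->s1; s1-0->s1; s1-1->s2; s2-0->s2; s2-1->s0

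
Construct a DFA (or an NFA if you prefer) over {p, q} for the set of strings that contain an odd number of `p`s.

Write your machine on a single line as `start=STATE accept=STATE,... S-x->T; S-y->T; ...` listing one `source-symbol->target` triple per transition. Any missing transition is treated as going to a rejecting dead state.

Keep the running count of `p`s modulo 2: each `p` advances along the cycle s0 → s1 → s0 while other symbols loop. Accept at s1.
With 2 states:
        p   q  
>  s0   s1  s0 
 * s1   s0  s1 
(> = start, * = accepting)

start=s0; accept=s1; s0-p->s1; s0-q->s0; s1-p->s0; s1-q->s1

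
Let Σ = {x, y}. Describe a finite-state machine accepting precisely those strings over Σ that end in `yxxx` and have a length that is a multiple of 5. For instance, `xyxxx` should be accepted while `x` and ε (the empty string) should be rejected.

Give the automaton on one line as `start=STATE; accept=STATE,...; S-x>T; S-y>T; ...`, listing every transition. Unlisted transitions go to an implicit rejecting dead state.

Handle the two conditions separately and then intersect. The first has 5 states tracking how much of the suffix `yxxx` has currently been matched; the second has 5 states tracking the input length modulo 5. A product state is a pair (one from each), accepting exactly when both do. Equivalent product states are then merged.
A 9-state machine:
        x   y  
>  S0   S1  S1 
   S1   S2  S3 
   S2   S4  S4 
   S3   S5  S4 
   S4   S6  S6 
   S5   S7  S6 
   S6   S0  S0 
   S7   S8  S0 
 * S8   S1  S1 
(> = start, * = accepting)

start=S0; accept=S8; S0-x>S1; S0-y>S1; S1-x>S2; S1-y>S3; S2-x>S4; S2-y>S4; S3-x>S5; S3-y>S4; S4-x>S6; S4-y>S6; S5-x>S7; S5-y>S6; S6-x>S0; S6-y>S0; S7-x>S8; S7-y>S0; S8-x>S1; S8-y>S1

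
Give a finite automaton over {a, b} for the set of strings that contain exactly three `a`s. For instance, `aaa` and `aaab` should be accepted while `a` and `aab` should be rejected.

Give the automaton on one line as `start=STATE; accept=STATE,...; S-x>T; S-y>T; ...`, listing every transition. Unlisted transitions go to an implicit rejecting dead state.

Count `a`s, saturating at 4: states s0 through s3 mean 0 through 3 `a`s seen; s4 means more than 3. Each `a` increments (capped at s4); other symbols loop. Accept from {s3}.
5 states suffice.
        a   b  
>  s0   s1  s0 
   s1   s2  s1 
   s2   s3  s2 
 * s3   s4  s3 
   s4   s4  s4 
(> = start, * = accepting)

start=s0; accept=s3; s0-a>s1; s0-b>s0; s1-a>s2; s1-b>s1; s2-a>s3; s2-b>s2; s3-a>s4; s3-b>s3; s4-a>s4; s4-b>s4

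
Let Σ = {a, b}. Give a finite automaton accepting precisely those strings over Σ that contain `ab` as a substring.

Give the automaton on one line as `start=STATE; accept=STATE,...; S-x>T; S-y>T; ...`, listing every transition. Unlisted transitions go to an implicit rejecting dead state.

Track how much of `ab` has been matched so far: state q0 is no progress, q2 is the absorbing accept state reached once `ab` has occurred. Intermediate states record partial matches; on a mismatch, fall back to the longest reusable overlap.
With 3 states:
        a   b  
>  q0   q1  q0 
   q1   q1  q2 
 * q2   q2  q2 
(> = start, * = accepting)

start=q0; accept=q2; q0-a>q1; q0-b>q0; q1-a>q1; q1-b>q2; q2-a>q2; q2-b>q2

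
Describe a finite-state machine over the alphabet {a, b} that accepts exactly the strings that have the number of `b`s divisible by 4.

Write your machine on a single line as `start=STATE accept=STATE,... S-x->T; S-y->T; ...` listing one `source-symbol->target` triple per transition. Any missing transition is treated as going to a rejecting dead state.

Keep the running count of `b`s modulo 4: each `b` advances along the cycle q0 → q1 → q2 → q3 → q0 while other symbols loop. Accept at q0.
With 4 states:
        a   b  
>* q0   q0  q1 
   q1   q1  q2 
   q2   q2  q3 
   q3   q3  q0 
(> = start, * = accepting)

start=q0; accept=q0; q0-a->q0; q0-b->q1; q1-a->q1; q1-b->q2; q2-a->q2; q2-b->q3; q3-a->q3; q3-b->q0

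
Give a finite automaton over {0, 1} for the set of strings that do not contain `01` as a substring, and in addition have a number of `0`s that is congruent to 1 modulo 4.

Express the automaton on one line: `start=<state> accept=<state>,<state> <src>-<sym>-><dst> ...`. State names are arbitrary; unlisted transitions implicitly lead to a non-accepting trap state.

start=q0 accept=q1 q0-0->q1 q0-1->q0 q1-0->q2 q1-1->q3 q2-0->q4 q2-1->q3 q3-0->q3 q3-1->q3 q4-0->q5 q4-1->q3 q5-0->q1 q5-1->q3

Handle the two conditions separately and then intersect. One (3 states) tracks partial matches of the forbidden pattern `01`; the other (4 states) tracks the count of `0`s modulo 4. Each combined state is a pair, one component from each; accept when both components accept. Minimizing collapses redundant product states.
With 6 states:
        0   1  
>  q0   q1  q0 
 * q1   q2  q3 
   q2   q4  q3 
   q3   q3  q3 
   q4   q5  q3 
   q5   q1  q3 
(> = start, * = accepting)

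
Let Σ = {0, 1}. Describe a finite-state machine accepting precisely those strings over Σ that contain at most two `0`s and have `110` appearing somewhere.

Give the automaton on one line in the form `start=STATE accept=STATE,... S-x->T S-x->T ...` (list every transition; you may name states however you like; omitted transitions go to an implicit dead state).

start=s0 accept=s7,s8 s0-0->s1 s0-1->s2 s1-0->s3 s1-1->s4 s2-0->s1 s2-1->s5 s3-0->s3 s3-1->s3 s4-0->s3 s4-1->s6 s5-0->s7 s5-1->s5 s6-0->s8 s6-1->s6 s7-0->s8 s7-1->s7 s8-0->s3 s8-1->s8

Handle the two conditions separately and then intersect. The first has 4 states tracking the count of `0`s, saturating at 3; the second has 4 states tracking whether and how much of `110` has been seen. A product state is a pair (one from each), accepting exactly when both do. After merging equivalent states the machine shrinks.
With 9 states:
        0   1  
>  s0   s1  s2 
   s1   s3  s4 
   s2   s1  s5 
   s3   s3  s3 
   s4   s3  s6 
   s5   s7  s5 
   s6   s8  s6 
 * s7   s8  s7 
 * s8   s3  s8 
(> = start, * = accepting)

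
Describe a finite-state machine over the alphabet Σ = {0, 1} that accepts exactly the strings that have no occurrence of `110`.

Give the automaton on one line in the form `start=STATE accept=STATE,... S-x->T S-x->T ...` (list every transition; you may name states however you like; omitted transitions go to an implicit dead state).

This is the complement of 'contains `110`'. Use the same substring-matching states — q0 through q3 holding how much of `110` has just been matched — but flip the accepting set: everything except the trap q3 accepts.
With 4 states:
        0   1  
>* q0   q0  q1 
 * q1   q0  q2 
 * q2   q3  q2 
   q3   q3  q3 
(> = start, * = accepting)

start=q0 accept=q0,q1,q2 q0-0->q0 q0-1->q1 q1-0->q0 q1-1->q2 q2-0->q3 q2-1->q2 q3-0->q3 q3-1->q3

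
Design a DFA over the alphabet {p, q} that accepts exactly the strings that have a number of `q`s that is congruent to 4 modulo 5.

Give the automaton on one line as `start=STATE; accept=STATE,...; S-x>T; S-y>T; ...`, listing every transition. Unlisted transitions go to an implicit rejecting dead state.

The only thing that matters is how many `q`s have appeared, reduced mod 5. Use one state per residue: S0 for 0, …, S4 for 4. Reading `q` moves to the next residue; anything else stays put. S4 is accepting.
5 states suffice.
        p   q  
>  S0   S0  S1 
   S1   S1  S2 
   S2   S2  S3 
   S3   S3  S4 
 * S4   S4  S0 
(> = start, * = accepting)

start=S0; accept=S4; S0-p>S0; S0-q>S1; S1-p>S1; S1-q>S2; S2-p>S2; S2-q>S3; S3-p>S3; S3-q>S4; S4-p>S4; S4-q>S0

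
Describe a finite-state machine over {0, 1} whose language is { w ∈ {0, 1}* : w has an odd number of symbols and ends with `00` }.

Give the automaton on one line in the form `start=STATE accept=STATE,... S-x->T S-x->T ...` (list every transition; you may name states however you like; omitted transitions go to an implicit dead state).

start=s0 accept=s3 s0-0->s1 s0-1->s1 s1-0->s2 s1-1->s0 s2-0->s3 s2-1->s1 s3-0->s2 s3-1->s0

Handle the two conditions separately and then intersect. The first has 2 states tracking the input length modulo 2; the second has 3 states tracking how much of the suffix `00` has currently been matched. A product state is a pair (one from each), accepting exactly when both do. After merging equivalent states the machine shrinks.
        0   1  
>  s0   s1  s1 
   s1   s2  s0 
   s2   s3  s1 
 * s3   s2  s0 
(> = start, * = accepting)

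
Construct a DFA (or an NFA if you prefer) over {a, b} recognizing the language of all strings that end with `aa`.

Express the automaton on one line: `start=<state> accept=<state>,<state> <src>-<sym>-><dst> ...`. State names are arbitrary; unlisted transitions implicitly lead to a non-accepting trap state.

start=S0 accept=S2 S0-a->S1 S0-b->S0 S1-a->S2 S1-b->S0 S2-a->S2 S2-b->S0

Remember how much of `aa` the current input suffix matches. State S0 means no match yet; S1 means the last symbol is `a`; S2 means the last 2 symbols are `aa`. Only S2 accepts. On a mismatch, fall back to the longest proper suffix that is still a prefix of `aa`.
With 3 states:
        a   b  
>  S0   S1  S0 
   S1   S2  S0 
 * S2   S2  S0 
(> = start, * = accepting)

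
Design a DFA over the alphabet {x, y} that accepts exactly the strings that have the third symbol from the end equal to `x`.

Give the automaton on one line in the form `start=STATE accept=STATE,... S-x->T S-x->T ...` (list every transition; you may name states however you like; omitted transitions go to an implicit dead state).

Because acceptance depends on a position counted from the end, the machine has to buffer the most recent 3 symbols. Make each state the string of the last up-to-3 symbols read; on input `x` shift the window left and append `x`. Accept when the buffered window has length 3 and begins with `x`.
          x    y  
>  S0     S1   S2 
   S1     S3   S4 
   S2     S5   S6 
   S3     S7   S8 
   S4     S9  S10 
   S5    S11  S12 
   S6    S13  S14 
 * S7     S7   S8 
 * S8     S9  S10 
 * S9    S11  S12 
 * S10   S13  S14 
   S11    S7   S8 
   S12    S9  S10 
   S13   S11  S12 
   S14   S13  S14 
(> = start, * = accepting)

start=S0 accept=S7,S8,S9,S10 S0-x->S1 S0-y->S2 S1-x->S3 S1-y->S4 S2-x->S5 S2-y->S6 S3-x->S7 S3-y->S8 S4-x->S9 S4-y->S10 S5-x->S11 S5-y->S12 S6-x->S13 S6-y->S14 S7-x->S7 S7-y->S8 S8-x->S9 S8-y->S10 S9-x->S11 S9-y->S12 S10-x->S13 S10-y->S14 S11-x->S7 S11-y->S8 S12-x->S9 S12-y->S10 S13-x->S11 S13-y->S12 S14-x->S13 S14-y->S14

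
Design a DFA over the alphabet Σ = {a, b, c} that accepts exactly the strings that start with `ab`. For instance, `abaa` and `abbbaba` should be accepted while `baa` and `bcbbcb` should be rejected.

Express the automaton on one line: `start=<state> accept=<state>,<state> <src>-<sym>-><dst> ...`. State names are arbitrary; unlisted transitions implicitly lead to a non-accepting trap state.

start=q0 accept=q2 q0-a->q1 q0-b->q3 q0-c->q3 q1-a->q3 q1-b->q2 q1-c->q3 q2-a->q2 q2-b->q2 q2-c->q2 q3-a->q3 q3-b->q3 q3-c->q3

Check the first 2 symbols one by one: q0 through q1 record how many have matched `ab` so far; any wrong symbol goes to the dead state q3. After all 2 match we enter the accepting sink q2.
With 4 states:
        a   b   c  
>  q0   q1  q3  q3 
   q1   q3  q2  q3 
 * q2   q2  q2  q2 
   q3   q3  q3  q3 
(> = start, * = accepting)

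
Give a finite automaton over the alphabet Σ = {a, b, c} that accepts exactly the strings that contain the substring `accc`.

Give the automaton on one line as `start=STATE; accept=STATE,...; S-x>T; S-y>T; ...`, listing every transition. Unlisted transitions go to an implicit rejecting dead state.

start=S0; accept=S4; S0-a>S1; S0-b>S0; S0-c>S0; S1-a>S1; S1-b>S0; S1-c>S2; S2-a>S1; S2-b>S0; S2-c>S3; S3-a>S1; S3-b>S0; S3-c>S4; S4-a>S4; S4-b>S4; S4-c>S4

Track how much of `accc` has been matched so far: state S0 is no progress, S4 is the absorbing accept state reached once `accc` has occurred. Intermediate states record partial matches; on a mismatch, fall back to the longest reusable overlap.
A 5-state machine:
        a   b   c  
>  S0   S1  S0  S0 
   S1   S1  S0  S2 
   S2   S1  S0  S3 
   S3   S1  S0  S4 
 * S4   S4  S4  S4 
(> = start, * = accepting)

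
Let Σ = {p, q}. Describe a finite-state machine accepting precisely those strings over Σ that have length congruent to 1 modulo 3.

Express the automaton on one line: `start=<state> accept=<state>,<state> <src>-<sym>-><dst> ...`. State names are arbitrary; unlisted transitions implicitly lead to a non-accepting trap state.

start=s0 accept=s1 s0-p->s1 s0-q->s1 s1-p->s2 s1-q->s2 s2-p->s0 s2-q->s0

Count input length modulo 3: every symbol advances one step around the cycle s0 → s1 → s2 → s0. Accept at s1.
3 states suffice.
        p   q  
>  s0   s1  s1 
 * s1   s2  s2 
   s2   s0  s0 
(> = start, * = accepting)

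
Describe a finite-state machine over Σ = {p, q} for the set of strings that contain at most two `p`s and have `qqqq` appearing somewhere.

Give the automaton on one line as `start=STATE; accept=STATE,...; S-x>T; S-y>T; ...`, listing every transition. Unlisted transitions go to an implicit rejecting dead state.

Run two small machines in parallel and take their product. One (4 states) tracks the count of `p`s, saturating at 3; the other (5 states) tracks whether and how much of `qqqq` has been seen. Each combined state is a pair, one component from each; accept when both components accept. Equivalent product states are then merged.
With 16 states:
       p  q 
>  A   B  C 
   B   D  E 
   C   B  F 
   D   G  H 
   E   D  I 
   F   B  J 
   G   G  G 
   H   G  K 
   I   D  L 
   J   B  M 
   K   G  N 
   L   D  O 
 * M   O  M 
   N   G  P 
 * O   P  O 
 * P   G  P 
(> = start, * = accepting)

start=A; accept=M,O,P; A-p>B; A-q>C; B-p>D; B-q>E; C-p>B; C-q>F; D-p>G; D-q>H; E-p>D; E-q>I; F-p>B; F-q>J; G-p>G; G-q>G; H-p>G; H-q>K; I-p>D; I-q>L; J-p>B; J-q>M; K-p>G; K-q>N; L-p>D; L-q>O; M-p>O; M-q>M; N-p>G; N-q>P; O-p>P; O-q>O; P-p>G; P-q>P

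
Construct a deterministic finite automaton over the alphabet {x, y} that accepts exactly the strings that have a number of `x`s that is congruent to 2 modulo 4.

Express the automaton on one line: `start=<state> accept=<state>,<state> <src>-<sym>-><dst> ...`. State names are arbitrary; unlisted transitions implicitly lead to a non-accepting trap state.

start=q0 accept=q2 q0-x->q1 q0-y->q0 q1-x->q2 q1-y->q1 q2-x->q3 q2-y->q2 q3-x->q0 q3-y->q3

Keep the running count of `x`s modulo 4: each `x` advances along the cycle q0 → q1 → q2 → q3 → q0 while other symbols loop. Accept at q2.
With 4 states:
        x   y  
>  q0   q1  q0 
   q1   q2  q1 
 * q2   q3  q2 
   q3   q0  q3 
(> = start, * = accepting)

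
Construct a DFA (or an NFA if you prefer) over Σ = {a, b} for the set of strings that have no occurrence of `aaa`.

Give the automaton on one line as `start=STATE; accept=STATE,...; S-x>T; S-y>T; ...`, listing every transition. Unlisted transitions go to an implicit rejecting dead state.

start=s0; accept=s0,s1,s2; s0-a>s1; s0-b>s0; s1-a>s2; s1-b>s0; s2-a>s3; s2-b>s0; s3-a>s3; s3-b>s3

Track partial matches of the forbidden pattern `aaa`. State s3 is a dead state reached once `aaa` has occurred; every other state accepts. s0 means no part of `aaa` is currently matched.
        a   b  
>* s0   s1  s0 
 * s1   s2  s0 
 * s2   s3  s0 
   s3   s3  s3 
(> = start, * = accepting)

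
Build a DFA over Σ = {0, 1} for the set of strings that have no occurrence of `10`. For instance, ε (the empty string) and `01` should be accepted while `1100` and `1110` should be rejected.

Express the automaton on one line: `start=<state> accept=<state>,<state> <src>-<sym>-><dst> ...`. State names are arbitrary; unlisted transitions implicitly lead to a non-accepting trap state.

Track partial matches of the forbidden pattern `10`. State S2 is a dead state reached once `10` has occurred; every other state accepts. S0 means no part of `10` is currently matched.
With 3 states:
        0   1  
>* S0   S0  S1 
 * S1   S2  S1 
   S2   S2  S2 
(> = start, * = accepting)

start=S0 accept=S0,S1 S0-0->S0 S0-1->S1 S1-0->S2 S1-1->S1 S2-0->S2 S2-1->S2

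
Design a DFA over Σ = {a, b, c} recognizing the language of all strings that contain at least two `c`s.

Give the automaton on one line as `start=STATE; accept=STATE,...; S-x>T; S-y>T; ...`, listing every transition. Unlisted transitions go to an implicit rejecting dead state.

start=s0; accept=s2,s3; s0-a>s0; s0-b>s0; s0-c>s1; s1-a>s1; s1-b>s1; s1-c>s2; s2-a>s2; s2-b>s2; s2-c>s3; s3-a>s3; s3-b>s3; s3-c>s3

Count `c`s, saturating at 3: states s0 through s2 mean 0 through 2 `c`s seen; s3 means more than 2. Each `c` increments (capped at s3); other symbols loop. Accept from {s2, s3}.
A 4-state machine:
        a   b   c  
>  s0   s0  s0  s1 
   s1   s1  s1  s2 
 * s2   s2  s2  s3 
 * s3   s3  s3  s3 
(> = start, * = accepting)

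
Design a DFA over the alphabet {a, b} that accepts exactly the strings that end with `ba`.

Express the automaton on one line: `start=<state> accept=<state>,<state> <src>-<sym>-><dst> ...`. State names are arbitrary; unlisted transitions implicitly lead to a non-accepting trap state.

Remember how much of `ba` the current input suffix matches. State s0 means no match yet; s1 means the last symbol is `b`; s2 means the last 2 symbols are `ba`. Only s2 accepts. On a mismatch, fall back to the longest proper suffix that is still a prefix of `ba`.
        a   b  
>  s0   s0  s1 
   s1   s2  s1 
 * s2   s0  s1 
(> = start, * = accepting)

start=s0 accept=s2 s0-a->s0 s0-b->s1 s1-a->s2 s1-b->s1 s2-a->s0 s2-b->s1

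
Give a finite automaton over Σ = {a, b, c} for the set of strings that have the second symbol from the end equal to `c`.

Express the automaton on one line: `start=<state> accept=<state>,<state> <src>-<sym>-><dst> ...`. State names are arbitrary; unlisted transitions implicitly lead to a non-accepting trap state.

start=S0 accept=S10,S11,S12 S0-a->S1 S0-b->S2 S0-c->S3 S1-a->S4 S1-b->S5 S1-c->S6 S2-a->S7 S2-b->S8 S2-c->S9 S3-a->S10 S3-b->S11 S3-c->S12 S4-a->S4 S4-b->S5 S4-c->S6 S5-a->S7 S5-b->S8 S5-c->S9 S6-a->S10 S6-b->S11 S6-c->S12 S7-a->S4 S7-b->S5 S7-c->S6 S8-a->S7 S8-b->S8 S8-c->S9 S9-a->S10 S9-b->S11 S9-c->S12 S10-a->S4 S10-b->S5 S10-c->S6 S11-a->S7 S11-b->S8 S11-c->S9 S12-a->S10 S12-b->S11 S12-c->S12

A DFA must remember the last 2 symbols (since which symbol is second-to-last isn't known until the input ends). Use one state per possible window of the last ≤2 symbols; accept from those whose window starts with `c`.
          a    b    c  
>  S0     S1   S2   S3 
   S1     S4   S5   S6 
   S2     S7   S8   S9 
   S3    S10  S11  S12 
   S4     S4   S5   S6 
   S5     S7   S8   S9 
   S6    S10  S11  S12 
   S7     S4   S5   S6 
   S8     S7   S8   S9 
   S9    S10  S11  S12 
 * S10    S4   S5   S6 
 * S11    S7   S8   S9 
 * S12   S10  S11  S12 
(> = start, * = accepting)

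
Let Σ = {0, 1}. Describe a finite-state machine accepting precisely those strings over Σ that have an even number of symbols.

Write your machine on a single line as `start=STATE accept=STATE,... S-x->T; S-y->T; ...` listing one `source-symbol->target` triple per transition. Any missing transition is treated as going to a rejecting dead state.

Only the length mod 2 matters, so use a 2-cycle: from any state, every input symbol moves to the next state, wrapping S1 back to S0. Mark S0 accepting.
        0   1  
>* S0   S1  S1 
   S1   S0  S0 
(> = start, * = accepting)

start=S0; accept=S0; S0-0->S1; S0-1->S1; S1-0->S0; S1-1->S0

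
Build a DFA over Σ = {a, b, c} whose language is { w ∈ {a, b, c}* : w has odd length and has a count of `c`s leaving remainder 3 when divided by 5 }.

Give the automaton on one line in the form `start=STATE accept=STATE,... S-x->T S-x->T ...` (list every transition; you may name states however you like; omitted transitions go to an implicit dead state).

start=s0 accept=s6 s0-a->s1 s0-b->s1 s0-c->s2 s1-a->s0 s1-b->s0 s1-c->s3 s2-a->s3 s2-b->s3 s2-c->s4 s3-a->s2 s3-b->s2 s3-c->s5 s4-a->s5 s4-b->s5 s4-c->s6 s5-a->s4 s5-b->s4 s5-c->s7 s6-a->s7 s6-b->s7 s6-c->s8 s7-a->s6 s7-b->s6 s7-c->s9 s8-a->s9 s8-b->s9 s8-c->s1 s9-a->s8 s9-b->s8 s9-c->s0

Run two small machines in parallel and take their product. The first has 2 states tracking the input length modulo 2; the second has 5 states tracking the count of `c`s modulo 5. A product state is a pair (one from each), accepting exactly when both do.
10 states suffice.
        a   b   c  
>  s0   s1  s1  s2 
   s1   s0  s0  s3 
   s2   s3  s3  s4 
   s3   s2  s2  s5 
   s4   s5  s5  s6 
   s5   s4  s4  s7 
 * s6   s7  s7  s8 
   s7   s6  s6  s9 
   s8   s9  s9  s1 
   s9   s8  s8  s0 
(> = start, * = accepting)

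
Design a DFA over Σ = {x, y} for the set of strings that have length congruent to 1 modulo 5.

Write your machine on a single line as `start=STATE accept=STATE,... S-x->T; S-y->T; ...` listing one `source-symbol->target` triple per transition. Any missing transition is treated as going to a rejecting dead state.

Count input length modulo 5: every symbol advances one step around the cycle q0 → q1 → q2 → q3 → q4 → q0. Accept at q1.
A 5-state machine:
        x   y  
>  q0   q1  q1 
 * q1   q2  q2 
   q2   q3  q3 
   q3   q4  q4 
   q4   q0  q0 
(> = start, * = accepting)

start=q0; accept=q1; q0-x->q1; q0-y->q1; q1-x->q2; q1-y->q2; q2-x->q3; q2-y->q3; q3-x->q4; q3-y->q4; q4-x->q0; q4-y->q0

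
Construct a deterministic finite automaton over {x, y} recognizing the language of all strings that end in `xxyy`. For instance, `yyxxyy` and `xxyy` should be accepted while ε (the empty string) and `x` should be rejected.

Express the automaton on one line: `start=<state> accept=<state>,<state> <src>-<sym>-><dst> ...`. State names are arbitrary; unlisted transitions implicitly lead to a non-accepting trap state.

start=q0 accept=q4 q0-x->q1 q0-y->q0 q1-x->q2 q1-y->q0 q2-x->q2 q2-y->q3 q3-x->q1 q3-y->q4 q4-x->q1 q4-y->q0

Remember how much of `xxyy` the current input suffix matches. State q0 means no match yet; q1 means the last symbol is `x`; q2 means the last 2 symbols are `xx`; q3 means the last 3 symbols are `xxy`; q4 means the last 4 symbols are `xxyy`. Only q4 accepts. On a mismatch, fall back to the longest proper suffix that is still a prefix of `xxyy`.
5 states suffice.
        x   y  
>  q0   q1  q0 
   q1   q2  q0 
   q2   q2  q3 
   q3   q1  q4 
 * q4   q1  q0 
(> = start, * = accepting)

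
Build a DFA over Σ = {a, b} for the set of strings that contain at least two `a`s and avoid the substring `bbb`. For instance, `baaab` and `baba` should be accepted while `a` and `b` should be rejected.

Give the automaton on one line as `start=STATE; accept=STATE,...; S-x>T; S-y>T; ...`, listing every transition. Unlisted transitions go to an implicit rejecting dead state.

start=s0; accept=s3,s6,s9; s0-a>s1; s0-b>s2; s1-a>s3; s1-b>s4; s2-a>s1; s2-b>s5; s3-a>s3; s3-b>s6; s4-a>s3; s4-b>s7; s5-a>s1; s5-b>s8; s6-a>s3; s6-b>s9; s7-a>s3; s7-b>s8; s8-a>s8; s8-b>s8; s9-a>s3; s9-b>s8

Run two small machines in parallel and take their product. One (4 states) tracks the count of `a`s, saturating at 3; the other (4 states) tracks partial matches of the forbidden pattern `bbb`. Each combined state is a pair, one component from each; accept when both components accept. After merging equivalent states the machine shrinks.
        a   b  
>  s0   s1  s2 
   s1   s3  s4 
   s2   s1  s5 
 * s3   s3  s6 
   s4   s3  s7 
   s5   s1  s8 
 * s6   s3  s9 
   s7   s3  s8 
   s8   s8  s8 
 * s9   s3  s8 
(> = start, * = accepting)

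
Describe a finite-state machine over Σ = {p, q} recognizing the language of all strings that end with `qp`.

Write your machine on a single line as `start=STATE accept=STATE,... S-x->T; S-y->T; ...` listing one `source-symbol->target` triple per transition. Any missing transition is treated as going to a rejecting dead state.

Let each state record the length of the longest suffix of the input read so far that is also a prefix of `qp`. B means the last symbol is `q`; C means the last 2 symbols are `qp`. Accept only at C, where the string currently ends in `qp`.
3 states suffice.
       p  q 
>  A   A  B 
   B   C  B 
 * C   A  B 
(> = start, * = accepting)

start=A; accept=C; A-p->A; A-q->B; B-p->C; B-q->B; C-p->A; C-q->B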